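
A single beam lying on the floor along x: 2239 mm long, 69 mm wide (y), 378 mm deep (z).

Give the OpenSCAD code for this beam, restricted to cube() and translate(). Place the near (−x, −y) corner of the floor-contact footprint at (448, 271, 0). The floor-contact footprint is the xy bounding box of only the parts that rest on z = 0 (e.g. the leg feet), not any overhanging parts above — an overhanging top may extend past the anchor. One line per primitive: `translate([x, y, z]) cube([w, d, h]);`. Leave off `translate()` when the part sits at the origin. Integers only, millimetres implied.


translate([448, 271, 0]) cube([2239, 69, 378]);


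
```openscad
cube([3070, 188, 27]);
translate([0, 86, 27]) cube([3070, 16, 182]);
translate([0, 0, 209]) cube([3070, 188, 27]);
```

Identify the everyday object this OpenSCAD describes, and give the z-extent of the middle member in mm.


An I-beam. The web height is 182 mm.

Two wide flanges with a thin centred web — an I-beam. Overall 236 mm minus two 27 mm flanges gives a web of 236 − 2·27 = 182 mm.


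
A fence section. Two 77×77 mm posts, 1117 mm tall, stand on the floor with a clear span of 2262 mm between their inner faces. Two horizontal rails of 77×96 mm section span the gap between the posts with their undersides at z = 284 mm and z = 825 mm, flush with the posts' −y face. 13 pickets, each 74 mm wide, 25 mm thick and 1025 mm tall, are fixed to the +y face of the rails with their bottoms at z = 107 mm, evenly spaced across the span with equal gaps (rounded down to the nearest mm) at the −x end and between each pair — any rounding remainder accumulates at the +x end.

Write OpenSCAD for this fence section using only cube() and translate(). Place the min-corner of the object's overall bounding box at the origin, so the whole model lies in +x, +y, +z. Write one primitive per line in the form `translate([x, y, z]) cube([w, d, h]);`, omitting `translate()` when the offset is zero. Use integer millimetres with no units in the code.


cube([77, 77, 1117]);
translate([2339, 0, 0]) cube([77, 77, 1117]);
translate([77, 0, 284]) cube([2262, 77, 96]);
translate([77, 0, 825]) cube([2262, 77, 96]);
translate([169, 77, 107]) cube([74, 25, 1025]);
translate([335, 77, 107]) cube([74, 25, 1025]);
translate([501, 77, 107]) cube([74, 25, 1025]);
translate([667, 77, 107]) cube([74, 25, 1025]);
translate([833, 77, 107]) cube([74, 25, 1025]);
translate([999, 77, 107]) cube([74, 25, 1025]);
translate([1165, 77, 107]) cube([74, 25, 1025]);
translate([1331, 77, 107]) cube([74, 25, 1025]);
translate([1497, 77, 107]) cube([74, 25, 1025]);
translate([1663, 77, 107]) cube([74, 25, 1025]);
translate([1829, 77, 107]) cube([74, 25, 1025]);
translate([1995, 77, 107]) cube([74, 25, 1025]);
translate([2161, 77, 107]) cube([74, 25, 1025]);


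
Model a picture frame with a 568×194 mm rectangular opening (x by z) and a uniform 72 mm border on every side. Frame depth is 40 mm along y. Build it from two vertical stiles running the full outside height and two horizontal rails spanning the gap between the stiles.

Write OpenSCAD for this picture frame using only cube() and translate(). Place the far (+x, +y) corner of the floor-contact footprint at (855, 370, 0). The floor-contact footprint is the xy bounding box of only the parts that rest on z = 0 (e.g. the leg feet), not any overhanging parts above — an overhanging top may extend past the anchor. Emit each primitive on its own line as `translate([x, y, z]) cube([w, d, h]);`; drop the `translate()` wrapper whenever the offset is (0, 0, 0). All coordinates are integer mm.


translate([143, 330, 0]) cube([72, 40, 338]);
translate([783, 330, 0]) cube([72, 40, 338]);
translate([215, 330, 0]) cube([568, 40, 72]);
translate([215, 330, 266]) cube([568, 40, 72]);


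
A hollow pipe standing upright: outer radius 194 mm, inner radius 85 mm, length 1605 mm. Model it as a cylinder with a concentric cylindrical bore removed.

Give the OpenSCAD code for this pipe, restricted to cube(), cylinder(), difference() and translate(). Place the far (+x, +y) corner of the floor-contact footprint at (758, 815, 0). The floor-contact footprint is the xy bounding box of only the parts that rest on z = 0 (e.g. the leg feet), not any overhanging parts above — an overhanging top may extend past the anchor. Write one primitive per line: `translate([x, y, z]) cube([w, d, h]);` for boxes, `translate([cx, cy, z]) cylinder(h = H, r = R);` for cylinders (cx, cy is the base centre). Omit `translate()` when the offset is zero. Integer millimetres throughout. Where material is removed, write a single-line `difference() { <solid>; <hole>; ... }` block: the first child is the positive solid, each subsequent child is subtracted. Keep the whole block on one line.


difference() { translate([564, 621, 0]) cylinder(h = 1605, r = 194); translate([564, 621, 0]) cylinder(h = 1605, r = 85); }


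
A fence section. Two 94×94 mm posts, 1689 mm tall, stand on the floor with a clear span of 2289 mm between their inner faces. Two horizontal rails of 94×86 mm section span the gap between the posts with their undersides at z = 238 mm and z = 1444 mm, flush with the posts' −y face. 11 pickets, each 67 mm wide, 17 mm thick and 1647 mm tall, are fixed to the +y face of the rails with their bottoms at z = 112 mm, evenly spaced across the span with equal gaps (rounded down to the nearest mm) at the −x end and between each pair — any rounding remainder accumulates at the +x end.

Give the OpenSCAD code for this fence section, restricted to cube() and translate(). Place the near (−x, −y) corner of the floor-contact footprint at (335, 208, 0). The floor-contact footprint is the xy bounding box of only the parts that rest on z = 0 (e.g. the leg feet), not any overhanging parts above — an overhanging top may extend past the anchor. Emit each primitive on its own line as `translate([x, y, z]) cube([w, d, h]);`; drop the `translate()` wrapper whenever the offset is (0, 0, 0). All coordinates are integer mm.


translate([335, 208, 0]) cube([94, 94, 1689]);
translate([2718, 208, 0]) cube([94, 94, 1689]);
translate([429, 208, 238]) cube([2289, 94, 86]);
translate([429, 208, 1444]) cube([2289, 94, 86]);
translate([558, 302, 112]) cube([67, 17, 1647]);
translate([754, 302, 112]) cube([67, 17, 1647]);
translate([950, 302, 112]) cube([67, 17, 1647]);
translate([1146, 302, 112]) cube([67, 17, 1647]);
translate([1342, 302, 112]) cube([67, 17, 1647]);
translate([1538, 302, 112]) cube([67, 17, 1647]);
translate([1734, 302, 112]) cube([67, 17, 1647]);
translate([1930, 302, 112]) cube([67, 17, 1647]);
translate([2126, 302, 112]) cube([67, 17, 1647]);
translate([2322, 302, 112]) cube([67, 17, 1647]);
translate([2518, 302, 112]) cube([67, 17, 1647]);


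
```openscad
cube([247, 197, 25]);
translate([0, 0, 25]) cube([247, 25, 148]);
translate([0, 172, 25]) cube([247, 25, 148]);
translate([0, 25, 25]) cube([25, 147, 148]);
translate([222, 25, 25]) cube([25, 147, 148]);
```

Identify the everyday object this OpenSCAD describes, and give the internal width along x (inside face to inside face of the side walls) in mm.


An open box. The internal width is 197 mm.

A 247×197 base slab with four walls standing on it — an open box. The base is 247 mm wide and the walls are 25 mm thick, so the internal width is 247 − 2 × 25 = 197 mm.


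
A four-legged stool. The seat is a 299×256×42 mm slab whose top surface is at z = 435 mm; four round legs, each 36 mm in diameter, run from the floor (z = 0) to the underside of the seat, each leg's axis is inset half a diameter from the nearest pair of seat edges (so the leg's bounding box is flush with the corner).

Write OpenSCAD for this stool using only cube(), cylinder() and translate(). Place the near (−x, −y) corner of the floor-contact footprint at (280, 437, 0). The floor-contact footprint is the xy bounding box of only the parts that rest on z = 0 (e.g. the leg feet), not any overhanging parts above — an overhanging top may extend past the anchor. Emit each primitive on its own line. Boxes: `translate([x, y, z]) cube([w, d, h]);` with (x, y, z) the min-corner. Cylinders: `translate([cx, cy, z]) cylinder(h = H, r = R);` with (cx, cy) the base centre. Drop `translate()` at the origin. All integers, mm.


translate([280, 437, 393]) cube([299, 256, 42]);
translate([298, 455, 0]) cylinder(h = 393, r = 18);
translate([561, 455, 0]) cylinder(h = 393, r = 18);
translate([298, 675, 0]) cylinder(h = 393, r = 18);
translate([561, 675, 0]) cylinder(h = 393, r = 18);


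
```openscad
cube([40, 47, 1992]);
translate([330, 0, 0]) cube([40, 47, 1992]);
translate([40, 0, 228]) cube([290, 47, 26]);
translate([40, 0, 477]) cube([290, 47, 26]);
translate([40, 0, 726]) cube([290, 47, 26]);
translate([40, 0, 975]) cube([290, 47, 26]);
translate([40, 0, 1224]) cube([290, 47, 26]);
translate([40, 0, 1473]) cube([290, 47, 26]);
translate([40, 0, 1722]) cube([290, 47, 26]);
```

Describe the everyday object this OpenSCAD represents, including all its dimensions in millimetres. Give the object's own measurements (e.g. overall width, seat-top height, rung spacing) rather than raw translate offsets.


A straight ladder. Two 40×47 mm vertical rails, 1992 mm tall, stand 370 mm apart (outside-to-outside) with their front faces coplanar on the −y side. 7 rungs, each 47 mm deep and 26 mm tall, span between the inner faces of the rails, front faces flush with the rails. The lowest rung's underside is at z = 228 mm and rungs are spaced 249 mm apart (underside to underside).


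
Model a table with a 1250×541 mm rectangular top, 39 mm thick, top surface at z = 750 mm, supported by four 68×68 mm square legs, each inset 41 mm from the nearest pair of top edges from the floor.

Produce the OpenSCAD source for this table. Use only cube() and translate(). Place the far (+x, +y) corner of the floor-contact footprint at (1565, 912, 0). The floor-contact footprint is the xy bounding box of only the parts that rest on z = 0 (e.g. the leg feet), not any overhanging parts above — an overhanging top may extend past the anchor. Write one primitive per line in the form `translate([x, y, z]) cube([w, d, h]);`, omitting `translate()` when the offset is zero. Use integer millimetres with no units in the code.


translate([356, 412, 711]) cube([1250, 541, 39]);
translate([397, 453, 0]) cube([68, 68, 711]);
translate([1497, 453, 0]) cube([68, 68, 711]);
translate([397, 844, 0]) cube([68, 68, 711]);
translate([1497, 844, 0]) cube([68, 68, 711]);


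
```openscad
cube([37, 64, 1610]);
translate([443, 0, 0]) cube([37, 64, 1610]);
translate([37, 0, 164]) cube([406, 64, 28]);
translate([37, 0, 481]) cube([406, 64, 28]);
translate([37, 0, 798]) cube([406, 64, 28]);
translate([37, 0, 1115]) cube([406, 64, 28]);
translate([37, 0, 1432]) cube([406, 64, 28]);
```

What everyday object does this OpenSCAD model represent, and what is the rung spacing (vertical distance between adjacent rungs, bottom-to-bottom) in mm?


A ladder. The rung spacing is 317 mm.

Two tall 37×64 posts with 5 short bars between them — a ladder. Adjacent rungs sit at z = 164 and z = 481, so the spacing is 481 − 164 = 317 mm.


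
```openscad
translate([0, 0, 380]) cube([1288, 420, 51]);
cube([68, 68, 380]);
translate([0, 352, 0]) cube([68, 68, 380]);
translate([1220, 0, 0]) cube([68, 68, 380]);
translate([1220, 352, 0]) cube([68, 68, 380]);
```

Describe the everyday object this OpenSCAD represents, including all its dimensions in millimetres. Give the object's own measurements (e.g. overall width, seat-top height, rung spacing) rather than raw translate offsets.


A long wooden bench with a 1288 mm (x) × 420 mm (y) seat, 51 mm thick, its top surface 431 mm above the floor. Four 68 mm square legs at the seat corners, flush with the edges, run from z = 0 to the seat underside.


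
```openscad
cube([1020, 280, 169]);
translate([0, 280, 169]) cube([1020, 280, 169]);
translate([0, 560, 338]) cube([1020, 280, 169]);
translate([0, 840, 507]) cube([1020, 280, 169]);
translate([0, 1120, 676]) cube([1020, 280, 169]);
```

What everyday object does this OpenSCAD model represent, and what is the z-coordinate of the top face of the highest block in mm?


A staircase. The total rise is 845 mm.

5 identical blocks, each offset up and back from the previous — a staircase. Each step is 169 mm tall and there are 5 of them, so the total rise is 5 × 169 = 845 mm.


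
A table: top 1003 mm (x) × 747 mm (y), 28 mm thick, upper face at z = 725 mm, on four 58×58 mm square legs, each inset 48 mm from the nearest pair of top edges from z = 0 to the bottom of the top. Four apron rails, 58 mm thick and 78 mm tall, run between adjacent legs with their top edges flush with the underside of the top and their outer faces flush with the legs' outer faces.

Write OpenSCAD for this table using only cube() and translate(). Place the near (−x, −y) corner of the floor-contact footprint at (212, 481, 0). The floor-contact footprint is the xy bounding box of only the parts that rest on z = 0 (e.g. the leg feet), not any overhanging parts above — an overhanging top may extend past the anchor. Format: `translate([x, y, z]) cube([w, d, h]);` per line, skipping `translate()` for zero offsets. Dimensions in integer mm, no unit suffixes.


translate([164, 433, 697]) cube([1003, 747, 28]);
translate([212, 481, 0]) cube([58, 58, 697]);
translate([1061, 481, 0]) cube([58, 58, 697]);
translate([212, 1074, 0]) cube([58, 58, 697]);
translate([1061, 1074, 0]) cube([58, 58, 697]);
translate([270, 481, 619]) cube([791, 58, 78]);
translate([270, 1074, 619]) cube([791, 58, 78]);
translate([212, 539, 619]) cube([58, 535, 78]);
translate([1061, 539, 619]) cube([58, 535, 78]);


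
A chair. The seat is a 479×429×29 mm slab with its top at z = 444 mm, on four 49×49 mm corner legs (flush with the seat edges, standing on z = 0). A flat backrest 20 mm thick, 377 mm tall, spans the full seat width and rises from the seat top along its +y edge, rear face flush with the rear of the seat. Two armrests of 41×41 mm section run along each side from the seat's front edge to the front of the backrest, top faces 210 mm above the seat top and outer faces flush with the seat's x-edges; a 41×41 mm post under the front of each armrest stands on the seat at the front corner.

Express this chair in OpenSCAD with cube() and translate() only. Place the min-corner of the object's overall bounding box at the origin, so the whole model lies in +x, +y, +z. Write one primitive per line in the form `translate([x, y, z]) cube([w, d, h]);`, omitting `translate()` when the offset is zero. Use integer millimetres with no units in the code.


translate([0, 0, 415]) cube([479, 429, 29]);
cube([49, 49, 415]);
translate([430, 0, 0]) cube([49, 49, 415]);
translate([0, 380, 0]) cube([49, 49, 415]);
translate([430, 380, 0]) cube([49, 49, 415]);
translate([0, 409, 444]) cube([479, 20, 377]);
translate([0, 0, 613]) cube([41, 409, 41]);
translate([438, 0, 613]) cube([41, 409, 41]);
translate([0, 0, 444]) cube([41, 41, 169]);
translate([438, 0, 444]) cube([41, 41, 169]);


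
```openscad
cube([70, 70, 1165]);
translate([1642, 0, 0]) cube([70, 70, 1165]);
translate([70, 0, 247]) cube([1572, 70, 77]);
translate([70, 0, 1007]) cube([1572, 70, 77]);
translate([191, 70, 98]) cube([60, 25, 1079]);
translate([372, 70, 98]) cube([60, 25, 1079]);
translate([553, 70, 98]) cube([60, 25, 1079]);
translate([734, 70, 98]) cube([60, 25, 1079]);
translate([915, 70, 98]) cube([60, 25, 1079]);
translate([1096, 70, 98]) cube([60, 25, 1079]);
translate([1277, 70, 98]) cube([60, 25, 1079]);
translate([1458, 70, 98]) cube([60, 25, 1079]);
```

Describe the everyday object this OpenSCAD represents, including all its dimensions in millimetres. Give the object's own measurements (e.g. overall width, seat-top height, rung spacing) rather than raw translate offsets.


A fence section. Two 70×70 mm posts, 1165 mm tall, stand on the floor with a clear span of 1572 mm between their inner faces. Two horizontal rails of 70×77 mm section span the gap between the posts with their undersides at z = 247 mm and z = 1007 mm, flush with the posts' −y face. 8 pickets, each 60 mm wide, 25 mm thick and 1079 mm tall, are fixed to the +y face of the rails with their bottoms at z = 98 mm, spaced across the span with a 121 mm gap after the −x post and between neighbouring pickets, with 124 mm left before the +x post.


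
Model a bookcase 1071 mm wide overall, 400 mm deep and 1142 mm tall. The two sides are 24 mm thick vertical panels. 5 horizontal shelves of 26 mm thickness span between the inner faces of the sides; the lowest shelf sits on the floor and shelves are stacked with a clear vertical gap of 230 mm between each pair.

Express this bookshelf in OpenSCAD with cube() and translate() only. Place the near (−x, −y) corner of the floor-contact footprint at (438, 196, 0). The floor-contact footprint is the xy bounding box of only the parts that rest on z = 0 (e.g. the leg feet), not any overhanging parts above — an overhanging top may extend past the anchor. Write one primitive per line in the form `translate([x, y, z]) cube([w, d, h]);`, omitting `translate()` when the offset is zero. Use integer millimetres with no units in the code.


translate([438, 196, 0]) cube([24, 400, 1142]);
translate([1485, 196, 0]) cube([24, 400, 1142]);
translate([462, 196, 0]) cube([1023, 400, 26]);
translate([462, 196, 256]) cube([1023, 400, 26]);
translate([462, 196, 512]) cube([1023, 400, 26]);
translate([462, 196, 768]) cube([1023, 400, 26]);
translate([462, 196, 1024]) cube([1023, 400, 26]);


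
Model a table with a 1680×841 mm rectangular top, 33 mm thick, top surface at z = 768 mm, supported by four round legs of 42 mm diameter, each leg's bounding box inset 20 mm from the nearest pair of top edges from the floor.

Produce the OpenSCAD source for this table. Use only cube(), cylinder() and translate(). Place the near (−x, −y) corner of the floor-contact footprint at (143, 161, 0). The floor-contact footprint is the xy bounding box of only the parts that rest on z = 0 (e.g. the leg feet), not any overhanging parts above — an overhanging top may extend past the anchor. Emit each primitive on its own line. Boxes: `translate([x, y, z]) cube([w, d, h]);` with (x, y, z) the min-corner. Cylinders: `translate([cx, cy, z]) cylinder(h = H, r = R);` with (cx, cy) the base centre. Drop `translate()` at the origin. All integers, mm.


translate([123, 141, 735]) cube([1680, 841, 33]);
translate([164, 182, 0]) cylinder(h = 735, r = 21);
translate([1762, 182, 0]) cylinder(h = 735, r = 21);
translate([164, 941, 0]) cylinder(h = 735, r = 21);
translate([1762, 941, 0]) cylinder(h = 735, r = 21);


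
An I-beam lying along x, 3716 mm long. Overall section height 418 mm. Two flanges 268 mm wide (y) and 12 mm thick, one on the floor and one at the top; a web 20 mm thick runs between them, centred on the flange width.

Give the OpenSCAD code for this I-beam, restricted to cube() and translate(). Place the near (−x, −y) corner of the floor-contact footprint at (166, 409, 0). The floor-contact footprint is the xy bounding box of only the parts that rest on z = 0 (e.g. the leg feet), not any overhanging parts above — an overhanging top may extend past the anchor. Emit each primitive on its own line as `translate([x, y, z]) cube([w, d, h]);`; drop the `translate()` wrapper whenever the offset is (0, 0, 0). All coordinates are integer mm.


translate([166, 409, 0]) cube([3716, 268, 12]);
translate([166, 533, 12]) cube([3716, 20, 394]);
translate([166, 409, 406]) cube([3716, 268, 12]);


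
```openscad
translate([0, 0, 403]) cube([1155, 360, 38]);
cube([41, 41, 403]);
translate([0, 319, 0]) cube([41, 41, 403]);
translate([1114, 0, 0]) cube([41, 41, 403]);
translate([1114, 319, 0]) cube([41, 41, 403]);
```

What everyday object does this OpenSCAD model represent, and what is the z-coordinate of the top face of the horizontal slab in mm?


A bench. The seat-top height is 441 mm.

A long slab on four corner posts — a bench. The slab sits at z = 403 with thickness 38, so the top is 403 + 38 = 441 mm.


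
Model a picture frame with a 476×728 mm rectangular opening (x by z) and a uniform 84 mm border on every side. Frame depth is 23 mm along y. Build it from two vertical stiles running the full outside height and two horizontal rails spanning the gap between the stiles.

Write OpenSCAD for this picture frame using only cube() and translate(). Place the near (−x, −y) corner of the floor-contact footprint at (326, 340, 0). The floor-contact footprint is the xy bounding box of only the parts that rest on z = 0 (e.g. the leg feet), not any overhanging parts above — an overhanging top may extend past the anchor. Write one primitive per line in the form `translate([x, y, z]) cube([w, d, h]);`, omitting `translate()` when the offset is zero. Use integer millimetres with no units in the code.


translate([326, 340, 0]) cube([84, 23, 896]);
translate([886, 340, 0]) cube([84, 23, 896]);
translate([410, 340, 0]) cube([476, 23, 84]);
translate([410, 340, 812]) cube([476, 23, 84]);


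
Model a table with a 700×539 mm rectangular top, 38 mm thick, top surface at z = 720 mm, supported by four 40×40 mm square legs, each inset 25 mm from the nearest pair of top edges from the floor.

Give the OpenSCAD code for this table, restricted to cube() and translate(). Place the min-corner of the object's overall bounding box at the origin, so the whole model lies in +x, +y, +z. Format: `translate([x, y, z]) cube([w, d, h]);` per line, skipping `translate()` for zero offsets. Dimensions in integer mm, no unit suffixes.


translate([0, 0, 682]) cube([700, 539, 38]);
translate([25, 25, 0]) cube([40, 40, 682]);
translate([635, 25, 0]) cube([40, 40, 682]);
translate([25, 474, 0]) cube([40, 40, 682]);
translate([635, 474, 0]) cube([40, 40, 682]);


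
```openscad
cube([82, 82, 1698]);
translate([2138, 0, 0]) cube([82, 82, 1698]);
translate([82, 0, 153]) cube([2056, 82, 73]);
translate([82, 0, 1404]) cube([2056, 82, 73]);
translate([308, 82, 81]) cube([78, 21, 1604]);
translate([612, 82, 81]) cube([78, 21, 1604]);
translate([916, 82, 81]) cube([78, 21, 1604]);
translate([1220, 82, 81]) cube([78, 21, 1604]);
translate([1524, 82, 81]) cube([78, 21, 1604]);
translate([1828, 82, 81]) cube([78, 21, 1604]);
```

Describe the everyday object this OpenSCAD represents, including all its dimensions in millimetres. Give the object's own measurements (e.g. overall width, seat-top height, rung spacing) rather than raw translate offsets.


A fence section. Two 82×82 mm posts, 1698 mm tall, stand on the floor with a clear span of 2056 mm between their inner faces. Two horizontal rails of 82×73 mm section span the gap between the posts with their undersides at z = 153 mm and z = 1404 mm, flush with the posts' −y face. 6 pickets, each 78 mm wide, 21 mm thick and 1604 mm tall, are fixed to the +y face of the rails with their bottoms at z = 81 mm, spaced across the span with a 226 mm gap after the −x post and between neighbouring pickets, with 232 mm left before the +x post.


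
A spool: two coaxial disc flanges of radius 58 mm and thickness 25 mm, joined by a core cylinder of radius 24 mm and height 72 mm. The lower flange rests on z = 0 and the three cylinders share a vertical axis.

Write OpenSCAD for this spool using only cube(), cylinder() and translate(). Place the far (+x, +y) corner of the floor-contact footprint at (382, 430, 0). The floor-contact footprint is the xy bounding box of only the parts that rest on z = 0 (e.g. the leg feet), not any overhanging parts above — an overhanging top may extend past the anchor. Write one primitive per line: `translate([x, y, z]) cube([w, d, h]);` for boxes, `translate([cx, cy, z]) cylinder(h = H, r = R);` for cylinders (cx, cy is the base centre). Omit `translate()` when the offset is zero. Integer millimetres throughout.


translate([324, 372, 0]) cylinder(h = 25, r = 58);
translate([324, 372, 25]) cylinder(h = 72, r = 24);
translate([324, 372, 97]) cylinder(h = 25, r = 58);


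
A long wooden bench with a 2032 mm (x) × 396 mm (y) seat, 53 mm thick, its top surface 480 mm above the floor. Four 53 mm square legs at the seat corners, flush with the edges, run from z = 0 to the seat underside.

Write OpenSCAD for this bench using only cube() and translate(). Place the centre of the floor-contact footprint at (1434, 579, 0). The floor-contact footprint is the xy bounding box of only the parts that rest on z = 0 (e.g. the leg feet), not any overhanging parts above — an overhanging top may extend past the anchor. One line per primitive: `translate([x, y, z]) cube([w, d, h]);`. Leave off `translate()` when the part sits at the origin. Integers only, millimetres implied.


// leg_h = 480 − 53 = 427
translate([418, 381, 427]) cube([2032, 396, 53]);
translate([418, 381, 0]) cube([53, 53, 427]);
translate([418, 724, 0]) cube([53, 53, 427]);
translate([2397, 381, 0]) cube([53, 53, 427]);
translate([2397, 724, 0]) cube([53, 53, 427]);


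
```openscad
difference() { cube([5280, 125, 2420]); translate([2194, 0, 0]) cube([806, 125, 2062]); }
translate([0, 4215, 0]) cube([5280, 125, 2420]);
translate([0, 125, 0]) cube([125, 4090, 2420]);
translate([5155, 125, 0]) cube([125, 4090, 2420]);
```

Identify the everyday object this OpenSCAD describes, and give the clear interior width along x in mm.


A single room. The interior width is 5030 mm.

Four walls enclosing a rectangle with a door in the front wall — a room. Outside width 5280 minus two 125 mm walls gives 5030 mm.


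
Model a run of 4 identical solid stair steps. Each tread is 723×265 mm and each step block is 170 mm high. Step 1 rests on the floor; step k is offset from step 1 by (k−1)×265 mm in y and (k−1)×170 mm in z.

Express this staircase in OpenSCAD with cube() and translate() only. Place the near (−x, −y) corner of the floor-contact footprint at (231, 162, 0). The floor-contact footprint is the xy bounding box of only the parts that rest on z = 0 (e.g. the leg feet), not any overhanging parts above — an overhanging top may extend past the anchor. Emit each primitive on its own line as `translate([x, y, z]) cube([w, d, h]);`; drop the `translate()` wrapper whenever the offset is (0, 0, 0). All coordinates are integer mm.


translate([231, 162, 0]) cube([723, 265, 170]);
translate([231, 427, 170]) cube([723, 265, 170]);
translate([231, 692, 340]) cube([723, 265, 170]);
translate([231, 957, 510]) cube([723, 265, 170]);


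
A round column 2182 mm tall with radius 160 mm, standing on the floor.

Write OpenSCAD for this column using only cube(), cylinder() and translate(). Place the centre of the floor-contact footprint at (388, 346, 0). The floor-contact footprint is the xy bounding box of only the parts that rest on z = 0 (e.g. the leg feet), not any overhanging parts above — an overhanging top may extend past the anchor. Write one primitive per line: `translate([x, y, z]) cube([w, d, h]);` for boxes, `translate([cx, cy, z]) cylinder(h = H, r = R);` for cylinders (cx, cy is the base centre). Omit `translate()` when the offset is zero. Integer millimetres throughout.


translate([388, 346, 0]) cylinder(h = 2182, r = 160);


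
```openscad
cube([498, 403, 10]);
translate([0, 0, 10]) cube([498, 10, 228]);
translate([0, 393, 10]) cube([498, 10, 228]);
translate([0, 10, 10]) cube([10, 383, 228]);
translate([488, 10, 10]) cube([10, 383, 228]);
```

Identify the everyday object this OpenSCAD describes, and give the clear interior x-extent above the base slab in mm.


An open box. The internal width is 478 mm.

A 498×403 base slab with four walls standing on it — an open box. The base is 498 mm wide and the walls are 10 mm thick, so the internal width is 498 − 2 × 10 = 478 mm.


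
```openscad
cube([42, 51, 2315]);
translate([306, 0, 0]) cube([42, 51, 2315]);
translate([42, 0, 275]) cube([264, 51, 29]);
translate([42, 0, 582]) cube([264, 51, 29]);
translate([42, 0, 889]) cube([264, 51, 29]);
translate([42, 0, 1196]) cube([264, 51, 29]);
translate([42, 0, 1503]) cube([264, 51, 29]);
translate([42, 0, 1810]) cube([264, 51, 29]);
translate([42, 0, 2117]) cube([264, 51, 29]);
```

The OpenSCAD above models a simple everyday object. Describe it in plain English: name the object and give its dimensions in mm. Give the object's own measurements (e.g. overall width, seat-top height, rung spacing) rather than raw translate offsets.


A straight ladder. Two 42×51 mm vertical rails, 2315 mm tall, stand 348 mm apart (outside-to-outside) with their front faces coplanar on the −y side. 7 rungs, each 51 mm deep and 29 mm tall, span between the inner faces of the rails, front faces flush with the rails. The lowest rung's underside is at z = 275 mm and rungs are spaced 307 mm apart (underside to underside).


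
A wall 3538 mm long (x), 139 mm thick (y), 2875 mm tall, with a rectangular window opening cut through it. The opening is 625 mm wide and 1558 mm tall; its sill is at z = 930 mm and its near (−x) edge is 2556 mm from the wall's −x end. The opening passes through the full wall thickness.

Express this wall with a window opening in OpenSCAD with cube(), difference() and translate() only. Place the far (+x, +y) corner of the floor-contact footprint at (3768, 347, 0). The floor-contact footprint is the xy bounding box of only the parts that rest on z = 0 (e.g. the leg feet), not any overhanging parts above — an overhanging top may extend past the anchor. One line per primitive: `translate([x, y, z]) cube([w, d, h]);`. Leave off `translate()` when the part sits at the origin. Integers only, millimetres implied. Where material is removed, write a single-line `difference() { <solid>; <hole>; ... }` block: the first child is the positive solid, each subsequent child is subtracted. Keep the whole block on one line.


difference() { translate([230, 208, 0]) cube([3538, 139, 2875]); translate([2786, 208, 930]) cube([625, 139, 1558]); }


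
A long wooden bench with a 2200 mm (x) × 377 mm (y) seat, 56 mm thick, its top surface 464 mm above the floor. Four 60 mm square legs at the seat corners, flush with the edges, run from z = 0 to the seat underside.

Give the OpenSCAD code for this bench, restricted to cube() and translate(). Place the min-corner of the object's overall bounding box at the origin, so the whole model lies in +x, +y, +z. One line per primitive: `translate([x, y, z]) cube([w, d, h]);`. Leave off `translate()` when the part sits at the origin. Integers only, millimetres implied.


translate([0, 0, 408]) cube([2200, 377, 56]);
cube([60, 60, 408]);
translate([0, 317, 0]) cube([60, 60, 408]);
translate([2140, 0, 0]) cube([60, 60, 408]);
translate([2140, 317, 0]) cube([60, 60, 408]);


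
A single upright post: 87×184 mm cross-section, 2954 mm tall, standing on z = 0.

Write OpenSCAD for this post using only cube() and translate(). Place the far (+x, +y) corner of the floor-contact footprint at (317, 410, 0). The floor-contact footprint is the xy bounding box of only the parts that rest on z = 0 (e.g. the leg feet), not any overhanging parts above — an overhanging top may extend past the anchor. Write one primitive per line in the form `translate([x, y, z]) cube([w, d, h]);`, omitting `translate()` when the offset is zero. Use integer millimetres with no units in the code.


translate([230, 226, 0]) cube([87, 184, 2954]);


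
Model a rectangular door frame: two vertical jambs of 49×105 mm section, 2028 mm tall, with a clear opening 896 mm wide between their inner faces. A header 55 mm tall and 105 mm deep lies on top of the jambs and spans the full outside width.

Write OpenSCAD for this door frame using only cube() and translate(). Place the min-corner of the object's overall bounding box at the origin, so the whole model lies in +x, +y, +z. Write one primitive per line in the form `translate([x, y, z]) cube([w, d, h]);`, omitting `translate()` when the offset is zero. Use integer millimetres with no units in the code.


cube([49, 105, 2028]);
translate([945, 0, 0]) cube([49, 105, 2028]);
translate([0, 0, 2028]) cube([994, 105, 55]);


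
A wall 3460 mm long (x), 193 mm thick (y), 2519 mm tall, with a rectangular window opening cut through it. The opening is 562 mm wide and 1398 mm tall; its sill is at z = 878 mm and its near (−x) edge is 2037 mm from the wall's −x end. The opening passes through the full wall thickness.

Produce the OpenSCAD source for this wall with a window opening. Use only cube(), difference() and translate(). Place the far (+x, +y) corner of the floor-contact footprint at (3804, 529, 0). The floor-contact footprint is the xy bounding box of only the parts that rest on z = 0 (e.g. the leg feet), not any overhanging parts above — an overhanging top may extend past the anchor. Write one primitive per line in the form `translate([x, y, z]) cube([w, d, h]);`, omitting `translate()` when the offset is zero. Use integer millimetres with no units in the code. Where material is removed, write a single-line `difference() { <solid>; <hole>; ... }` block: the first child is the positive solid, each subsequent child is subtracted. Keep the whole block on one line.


difference() { translate([344, 336, 0]) cube([3460, 193, 2519]); translate([2381, 336, 878]) cube([562, 193, 1398]); }


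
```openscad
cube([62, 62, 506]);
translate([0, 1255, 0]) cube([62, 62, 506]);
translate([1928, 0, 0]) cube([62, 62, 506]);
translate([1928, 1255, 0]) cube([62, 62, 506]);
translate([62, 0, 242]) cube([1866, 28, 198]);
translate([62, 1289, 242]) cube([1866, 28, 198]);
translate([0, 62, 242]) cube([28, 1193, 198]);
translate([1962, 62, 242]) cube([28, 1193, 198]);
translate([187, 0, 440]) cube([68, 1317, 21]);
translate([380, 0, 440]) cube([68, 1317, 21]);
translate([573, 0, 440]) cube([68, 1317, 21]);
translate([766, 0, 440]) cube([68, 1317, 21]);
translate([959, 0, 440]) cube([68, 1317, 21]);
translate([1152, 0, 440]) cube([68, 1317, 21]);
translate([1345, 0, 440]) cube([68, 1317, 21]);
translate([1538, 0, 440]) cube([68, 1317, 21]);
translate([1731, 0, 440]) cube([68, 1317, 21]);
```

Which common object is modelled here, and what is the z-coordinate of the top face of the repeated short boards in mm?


A bed frame. The slat-top height is 461 mm.

Four posts, four rails, and a row of slats — a bed frame. Slats sit on the rails at z = 242 + 198 = 440; with slat thickness 21, the top is 461 mm.


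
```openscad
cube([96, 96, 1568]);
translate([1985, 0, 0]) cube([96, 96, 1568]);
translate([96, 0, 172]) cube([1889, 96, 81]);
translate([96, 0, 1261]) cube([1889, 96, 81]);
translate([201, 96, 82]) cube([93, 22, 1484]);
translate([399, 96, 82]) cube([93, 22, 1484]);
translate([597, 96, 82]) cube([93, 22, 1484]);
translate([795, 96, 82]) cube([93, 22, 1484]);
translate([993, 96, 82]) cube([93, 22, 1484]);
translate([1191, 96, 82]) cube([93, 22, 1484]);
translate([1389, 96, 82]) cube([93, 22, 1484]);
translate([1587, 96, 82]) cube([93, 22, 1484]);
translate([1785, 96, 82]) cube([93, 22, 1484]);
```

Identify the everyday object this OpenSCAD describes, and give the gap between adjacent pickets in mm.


A fence section. The picket gap is 105 mm.

Two posts, two rails, 9 pickets — a fence section. Span 1889 mm holds 9 pickets of 93 mm with 10 equal gaps: ⌊(1889 − 9·93) / 10⌋ = 105 mm.


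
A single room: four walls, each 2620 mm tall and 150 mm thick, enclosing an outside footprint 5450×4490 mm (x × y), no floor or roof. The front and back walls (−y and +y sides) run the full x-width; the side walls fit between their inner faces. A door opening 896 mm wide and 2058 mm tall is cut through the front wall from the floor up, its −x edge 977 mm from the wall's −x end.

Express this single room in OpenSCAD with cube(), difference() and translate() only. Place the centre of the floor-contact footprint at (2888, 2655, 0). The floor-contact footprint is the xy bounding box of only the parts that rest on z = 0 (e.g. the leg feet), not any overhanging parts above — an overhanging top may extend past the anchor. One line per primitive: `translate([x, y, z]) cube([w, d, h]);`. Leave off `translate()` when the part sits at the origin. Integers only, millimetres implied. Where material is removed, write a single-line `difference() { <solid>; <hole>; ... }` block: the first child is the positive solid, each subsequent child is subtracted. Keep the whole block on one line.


difference() { translate([163, 410, 0]) cube([5450, 150, 2620]); translate([1140, 410, 0]) cube([896, 150, 2058]); }
translate([163, 4750, 0]) cube([5450, 150, 2620]);
translate([163, 560, 0]) cube([150, 4190, 2620]);
translate([5463, 560, 0]) cube([150, 4190, 2620]);


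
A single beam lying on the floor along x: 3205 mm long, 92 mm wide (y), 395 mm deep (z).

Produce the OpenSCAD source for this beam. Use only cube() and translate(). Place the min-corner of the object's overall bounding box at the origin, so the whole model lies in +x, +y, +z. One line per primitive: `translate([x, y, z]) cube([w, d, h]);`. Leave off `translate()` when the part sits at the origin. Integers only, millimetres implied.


cube([3205, 92, 395]);


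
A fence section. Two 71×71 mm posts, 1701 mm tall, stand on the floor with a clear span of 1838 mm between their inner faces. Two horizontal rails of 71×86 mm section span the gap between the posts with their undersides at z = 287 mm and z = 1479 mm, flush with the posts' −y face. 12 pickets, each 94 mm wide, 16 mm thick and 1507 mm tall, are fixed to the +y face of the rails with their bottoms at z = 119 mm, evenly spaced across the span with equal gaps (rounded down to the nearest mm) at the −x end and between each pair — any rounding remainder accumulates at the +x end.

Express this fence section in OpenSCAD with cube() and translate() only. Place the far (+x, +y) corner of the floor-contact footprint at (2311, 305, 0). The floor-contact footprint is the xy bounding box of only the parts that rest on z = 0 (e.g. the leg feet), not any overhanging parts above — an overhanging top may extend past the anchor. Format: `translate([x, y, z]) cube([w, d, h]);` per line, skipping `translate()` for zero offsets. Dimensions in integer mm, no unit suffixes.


translate([331, 234, 0]) cube([71, 71, 1701]);
translate([2240, 234, 0]) cube([71, 71, 1701]);
translate([402, 234, 287]) cube([1838, 71, 86]);
translate([402, 234, 1479]) cube([1838, 71, 86]);
translate([456, 305, 119]) cube([94, 16, 1507]);
translate([604, 305, 119]) cube([94, 16, 1507]);
translate([752, 305, 119]) cube([94, 16, 1507]);
translate([900, 305, 119]) cube([94, 16, 1507]);
translate([1048, 305, 119]) cube([94, 16, 1507]);
translate([1196, 305, 119]) cube([94, 16, 1507]);
translate([1344, 305, 119]) cube([94, 16, 1507]);
translate([1492, 305, 119]) cube([94, 16, 1507]);
translate([1640, 305, 119]) cube([94, 16, 1507]);
translate([1788, 305, 119]) cube([94, 16, 1507]);
translate([1936, 305, 119]) cube([94, 16, 1507]);
translate([2084, 305, 119]) cube([94, 16, 1507]);


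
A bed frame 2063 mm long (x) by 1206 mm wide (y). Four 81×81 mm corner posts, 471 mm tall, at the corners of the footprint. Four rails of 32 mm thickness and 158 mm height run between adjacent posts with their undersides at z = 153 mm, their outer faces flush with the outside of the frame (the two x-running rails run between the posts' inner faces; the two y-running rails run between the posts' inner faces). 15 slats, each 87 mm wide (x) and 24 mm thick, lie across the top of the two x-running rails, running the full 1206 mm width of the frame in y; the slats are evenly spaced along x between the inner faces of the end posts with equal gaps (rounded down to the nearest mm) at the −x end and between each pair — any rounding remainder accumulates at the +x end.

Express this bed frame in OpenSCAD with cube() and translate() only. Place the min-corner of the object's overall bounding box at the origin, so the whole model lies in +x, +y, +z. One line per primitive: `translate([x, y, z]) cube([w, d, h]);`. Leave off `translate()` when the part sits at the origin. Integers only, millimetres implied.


cube([81, 81, 471]);
translate([0, 1125, 0]) cube([81, 81, 471]);
translate([1982, 0, 0]) cube([81, 81, 471]);
translate([1982, 1125, 0]) cube([81, 81, 471]);
translate([81, 0, 153]) cube([1901, 32, 158]);
translate([81, 1174, 153]) cube([1901, 32, 158]);
translate([0, 81, 153]) cube([32, 1044, 158]);
translate([2031, 81, 153]) cube([32, 1044, 158]);
translate([118, 0, 311]) cube([87, 1206, 24]);
translate([242, 0, 311]) cube([87, 1206, 24]);
translate([366, 0, 311]) cube([87, 1206, 24]);
translate([490, 0, 311]) cube([87, 1206, 24]);
translate([614, 0, 311]) cube([87, 1206, 24]);
translate([738, 0, 311]) cube([87, 1206, 24]);
translate([862, 0, 311]) cube([87, 1206, 24]);
translate([986, 0, 311]) cube([87, 1206, 24]);
translate([1110, 0, 311]) cube([87, 1206, 24]);
translate([1234, 0, 311]) cube([87, 1206, 24]);
translate([1358, 0, 311]) cube([87, 1206, 24]);
translate([1482, 0, 311]) cube([87, 1206, 24]);
translate([1606, 0, 311]) cube([87, 1206, 24]);
translate([1730, 0, 311]) cube([87, 1206, 24]);
translate([1854, 0, 311]) cube([87, 1206, 24]);
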